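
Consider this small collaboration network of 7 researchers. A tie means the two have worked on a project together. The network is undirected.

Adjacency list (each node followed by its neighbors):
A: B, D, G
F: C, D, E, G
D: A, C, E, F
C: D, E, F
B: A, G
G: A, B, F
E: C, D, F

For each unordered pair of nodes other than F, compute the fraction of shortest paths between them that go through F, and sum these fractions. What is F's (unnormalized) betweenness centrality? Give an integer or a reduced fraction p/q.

Pairs whose geodesics pass through F — D–G: 1/2; E–B: 1/2; E–G: 1; C–B: 1/2; C–G: 1.
All other pairs contribute 0.
Summing the contributions gives betweenness(F) = 7/2.

7/2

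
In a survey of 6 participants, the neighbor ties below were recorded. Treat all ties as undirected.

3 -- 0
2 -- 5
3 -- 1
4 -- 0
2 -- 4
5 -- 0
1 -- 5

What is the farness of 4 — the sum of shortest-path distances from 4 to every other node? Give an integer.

9

Distances from 4: 0:1, 1:3, 2:1, 3:2, 5:2.
Sum = 1 + 3 + 1 + 2 + 2 = 9.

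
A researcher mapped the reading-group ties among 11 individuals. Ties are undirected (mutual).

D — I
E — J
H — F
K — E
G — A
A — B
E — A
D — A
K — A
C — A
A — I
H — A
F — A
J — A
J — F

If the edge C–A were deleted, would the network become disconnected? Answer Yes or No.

Without the C–A edge there is no alternate route between C and A, so the network disconnects. It is a bridge.

Yes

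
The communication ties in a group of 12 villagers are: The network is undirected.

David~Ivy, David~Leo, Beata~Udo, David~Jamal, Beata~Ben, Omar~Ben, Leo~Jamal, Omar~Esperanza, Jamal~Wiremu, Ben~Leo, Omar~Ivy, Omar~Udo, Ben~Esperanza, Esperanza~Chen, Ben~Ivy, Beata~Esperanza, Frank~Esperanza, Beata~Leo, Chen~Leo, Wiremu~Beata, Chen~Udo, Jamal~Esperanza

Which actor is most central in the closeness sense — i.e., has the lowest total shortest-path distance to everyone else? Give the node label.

Esperanza

Farness (sum of distances to all others) for each node — Beata:17, Ben:17, Chen:21, David:21, Esperanza:16, Frank:26, Ivy:22, Jamal:19, Leo:18, Omar:19, Udo:22, Wiremu:24.
The smallest farness is 16, for Esperanza, so Esperanza has the highest closeness.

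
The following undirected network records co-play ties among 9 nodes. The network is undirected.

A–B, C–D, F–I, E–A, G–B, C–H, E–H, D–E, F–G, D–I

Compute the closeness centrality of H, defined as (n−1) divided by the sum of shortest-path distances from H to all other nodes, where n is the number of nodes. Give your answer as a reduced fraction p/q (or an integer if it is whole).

Distances from H: A:2, B:3, C:1, D:2, E:1, F:4, G:4, I:3. Sum = 20.
n = 9, so closeness = 8/20 = 2/5.

2/5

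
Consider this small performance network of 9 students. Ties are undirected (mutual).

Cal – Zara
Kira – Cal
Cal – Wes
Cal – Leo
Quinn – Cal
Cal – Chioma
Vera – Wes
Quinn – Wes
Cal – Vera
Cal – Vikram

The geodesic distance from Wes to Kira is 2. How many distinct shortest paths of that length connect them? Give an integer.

1

The shortest distance is 2, and the only length-2 path is Wes–Cal–Kira. So there is exactly 1 shortest path.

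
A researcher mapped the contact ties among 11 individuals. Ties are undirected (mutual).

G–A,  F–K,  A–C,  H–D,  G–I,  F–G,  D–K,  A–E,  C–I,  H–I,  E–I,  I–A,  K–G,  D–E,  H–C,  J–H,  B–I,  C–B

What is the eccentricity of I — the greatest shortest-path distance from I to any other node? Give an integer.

2

Distances from I: A:1, B:1, C:1, D:2, E:1, F:2, G:1, H:1, J:2, K:2.
The largest is 2 (to D, F, K, and J), so the eccentricity of I is 2.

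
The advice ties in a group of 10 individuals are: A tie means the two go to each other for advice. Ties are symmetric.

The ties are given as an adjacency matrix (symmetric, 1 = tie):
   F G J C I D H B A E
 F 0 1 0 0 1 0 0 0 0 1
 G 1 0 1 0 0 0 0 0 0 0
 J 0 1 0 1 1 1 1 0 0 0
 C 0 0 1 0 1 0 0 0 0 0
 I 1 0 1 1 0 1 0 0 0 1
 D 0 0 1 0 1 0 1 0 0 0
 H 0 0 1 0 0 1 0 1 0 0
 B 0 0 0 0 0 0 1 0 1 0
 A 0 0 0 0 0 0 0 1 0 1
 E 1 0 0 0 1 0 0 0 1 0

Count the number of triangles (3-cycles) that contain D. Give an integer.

D's neighbors: H, I, and J.
Neighbor pairs that are themselves tied: D–H–J; D–I–J. Each forms one triangle with D, for 2 in total.

2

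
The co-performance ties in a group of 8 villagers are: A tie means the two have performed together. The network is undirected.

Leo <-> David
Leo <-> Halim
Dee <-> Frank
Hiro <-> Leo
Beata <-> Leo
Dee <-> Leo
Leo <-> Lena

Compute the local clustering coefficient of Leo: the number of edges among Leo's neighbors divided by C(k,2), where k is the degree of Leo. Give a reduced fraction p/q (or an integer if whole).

0

Leo's neighbors: Beata, David, Dee, Halim, Hiro, and Lena (k = 6).
Possible neighbor pairs: C(6,2) = 15. Edges among them: none → e = 0.
Clustering(Leo) = 0/15 = 0.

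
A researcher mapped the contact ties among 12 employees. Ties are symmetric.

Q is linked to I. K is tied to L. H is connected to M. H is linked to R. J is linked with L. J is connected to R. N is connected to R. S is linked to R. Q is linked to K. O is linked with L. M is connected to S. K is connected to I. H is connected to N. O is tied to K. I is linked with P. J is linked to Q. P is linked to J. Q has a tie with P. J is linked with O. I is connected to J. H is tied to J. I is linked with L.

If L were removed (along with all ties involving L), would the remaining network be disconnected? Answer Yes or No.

No

Even without L, every remaining node can still reach every other (the residual graph is connected), so L is not a cut vertex.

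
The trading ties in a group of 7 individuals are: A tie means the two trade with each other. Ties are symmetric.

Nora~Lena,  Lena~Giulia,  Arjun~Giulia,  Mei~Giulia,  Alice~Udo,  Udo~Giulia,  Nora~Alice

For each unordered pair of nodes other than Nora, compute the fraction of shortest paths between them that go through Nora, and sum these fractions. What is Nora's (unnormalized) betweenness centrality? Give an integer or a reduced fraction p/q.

1

Pairs whose geodesics pass through Nora — Alice–Lena: 1.
All other pairs contribute 0.
Summing the contributions gives betweenness(Nora) = 1.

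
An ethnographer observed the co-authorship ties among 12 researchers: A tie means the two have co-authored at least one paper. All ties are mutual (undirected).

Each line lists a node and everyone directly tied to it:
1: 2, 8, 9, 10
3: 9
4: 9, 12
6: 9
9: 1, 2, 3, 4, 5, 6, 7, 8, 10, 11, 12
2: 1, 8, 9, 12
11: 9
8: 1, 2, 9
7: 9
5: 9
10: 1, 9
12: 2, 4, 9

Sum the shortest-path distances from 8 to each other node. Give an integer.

19

Distances from 8: 1:1, 2:1, 3:2, 4:2, 5:2, 6:2, 7:2, 9:1, 10:2, 11:2, 12:2.
Sum = 1 + 1 + 2 + 2 + 2 + 2 + 2 + 1 + 2 + 2 + 2 = 19.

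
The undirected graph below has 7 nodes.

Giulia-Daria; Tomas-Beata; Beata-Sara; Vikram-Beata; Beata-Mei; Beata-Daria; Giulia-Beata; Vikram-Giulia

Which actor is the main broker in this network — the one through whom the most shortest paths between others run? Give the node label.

Beata

Unnormalized betweenness of each node: Beata:25/2, Daria:0, Giulia:1/2, Mei:0, Sara:0, Tomas:0, Vikram:0.
Beata has the largest value, 25/2, making it the main broker — the node through which the most shortest paths run.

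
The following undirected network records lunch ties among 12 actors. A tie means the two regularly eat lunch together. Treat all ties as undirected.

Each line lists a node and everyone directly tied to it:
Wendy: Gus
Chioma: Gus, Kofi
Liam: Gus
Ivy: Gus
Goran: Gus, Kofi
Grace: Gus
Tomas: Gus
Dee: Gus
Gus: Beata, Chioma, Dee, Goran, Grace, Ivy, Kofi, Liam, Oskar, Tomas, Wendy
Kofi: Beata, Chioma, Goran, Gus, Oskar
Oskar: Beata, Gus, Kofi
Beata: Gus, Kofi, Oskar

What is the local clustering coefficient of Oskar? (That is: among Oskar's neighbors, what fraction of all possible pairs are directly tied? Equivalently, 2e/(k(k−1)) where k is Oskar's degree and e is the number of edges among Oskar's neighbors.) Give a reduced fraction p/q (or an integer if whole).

Oskar's neighbors: Beata, Gus, and Kofi (k = 3).
Possible neighbor pairs: C(3,2) = 3. Edges among them: Beata–Gus, Beata–Kofi, Gus–Kofi → e = 3.
Clustering(Oskar) = 3/3 = 1.

1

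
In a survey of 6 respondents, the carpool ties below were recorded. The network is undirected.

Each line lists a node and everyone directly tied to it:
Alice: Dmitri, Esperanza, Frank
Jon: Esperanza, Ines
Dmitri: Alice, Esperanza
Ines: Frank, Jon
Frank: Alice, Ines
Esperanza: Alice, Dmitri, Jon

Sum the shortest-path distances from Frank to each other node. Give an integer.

Distances from Frank: Alice:1, Dmitri:2, Esperanza:2, Ines:1, Jon:2.
Sum = 1 + 2 + 2 + 1 + 2 = 8.

8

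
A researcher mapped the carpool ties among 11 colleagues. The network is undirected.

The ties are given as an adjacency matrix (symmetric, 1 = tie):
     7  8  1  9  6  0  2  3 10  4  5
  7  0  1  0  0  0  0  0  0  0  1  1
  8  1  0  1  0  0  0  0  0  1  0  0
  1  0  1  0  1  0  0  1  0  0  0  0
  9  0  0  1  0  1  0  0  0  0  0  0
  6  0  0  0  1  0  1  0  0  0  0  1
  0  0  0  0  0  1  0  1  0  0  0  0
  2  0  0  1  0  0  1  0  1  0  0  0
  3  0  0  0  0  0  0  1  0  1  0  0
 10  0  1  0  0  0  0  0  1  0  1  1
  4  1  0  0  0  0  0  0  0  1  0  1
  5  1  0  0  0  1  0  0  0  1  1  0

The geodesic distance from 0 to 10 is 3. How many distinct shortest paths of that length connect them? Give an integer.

2

The shortest distance is 3. The length-3 paths are: 0–6–5–10; 0–2–3–10.
That gives 2 distinct shortest paths.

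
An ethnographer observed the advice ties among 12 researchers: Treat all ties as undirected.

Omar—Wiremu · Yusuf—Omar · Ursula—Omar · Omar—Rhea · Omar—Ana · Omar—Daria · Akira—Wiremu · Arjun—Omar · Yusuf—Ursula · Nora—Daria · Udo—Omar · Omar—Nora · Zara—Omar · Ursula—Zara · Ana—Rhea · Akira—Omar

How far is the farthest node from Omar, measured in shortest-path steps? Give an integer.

1

Distances from Omar: Akira:1, Ana:1, Arjun:1, Daria:1, Nora:1, Rhea:1, Udo:1, Ursula:1, Wiremu:1, Yusuf:1, Zara:1.
The largest is 1 (to Rhea, Wiremu, Akira, Daria, Ana, Udo, Arjun, Nora, Ursula, Zara, and Yusuf), so the eccentricity of Omar is 1.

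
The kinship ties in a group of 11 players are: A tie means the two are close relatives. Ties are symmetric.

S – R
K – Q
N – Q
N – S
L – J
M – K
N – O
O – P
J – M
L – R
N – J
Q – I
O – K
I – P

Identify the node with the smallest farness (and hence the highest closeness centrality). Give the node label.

N

Farness (sum of distances to all others) for each node — I:25, J:19, K:21, L:25, M:22, N:16, O:19, P:25, Q:19, R:27, S:22.
The smallest farness is 16, for N, so N has the highest closeness.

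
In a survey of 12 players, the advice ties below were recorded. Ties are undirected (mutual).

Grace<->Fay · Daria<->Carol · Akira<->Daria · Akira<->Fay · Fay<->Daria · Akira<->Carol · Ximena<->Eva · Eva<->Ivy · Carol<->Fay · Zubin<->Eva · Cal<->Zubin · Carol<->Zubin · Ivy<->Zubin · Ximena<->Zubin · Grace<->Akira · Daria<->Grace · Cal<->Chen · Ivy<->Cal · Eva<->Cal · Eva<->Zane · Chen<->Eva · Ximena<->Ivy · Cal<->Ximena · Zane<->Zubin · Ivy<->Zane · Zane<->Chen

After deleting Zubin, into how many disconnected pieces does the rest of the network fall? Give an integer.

2

Without Zubin, the remaining ties split the others into: {Cal, Chen, Eva, Ivy, Ximena, Zane}; {Akira, Carol, Daria, Fay, Grace}.
That's 2 separate components.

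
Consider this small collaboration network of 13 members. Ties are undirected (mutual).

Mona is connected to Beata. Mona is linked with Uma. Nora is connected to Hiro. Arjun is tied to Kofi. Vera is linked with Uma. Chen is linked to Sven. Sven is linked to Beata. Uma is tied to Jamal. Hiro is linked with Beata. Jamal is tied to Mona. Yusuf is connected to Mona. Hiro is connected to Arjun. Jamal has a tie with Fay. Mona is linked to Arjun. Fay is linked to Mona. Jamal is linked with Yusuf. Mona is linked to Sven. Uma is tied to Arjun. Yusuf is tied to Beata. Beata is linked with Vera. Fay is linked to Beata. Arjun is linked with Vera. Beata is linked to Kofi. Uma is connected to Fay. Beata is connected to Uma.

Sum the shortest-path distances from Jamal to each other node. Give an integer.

Distances from Jamal: Arjun:2, Beata:2, Chen:3, Fay:1, Hiro:3, Kofi:3, Mona:1, Nora:4, Sven:2, Uma:1, Vera:2, Yusuf:1.
Sum = 2 + 2 + 3 + 1 + 3 + 3 + 1 + 4 + 2 + 1 + 2 + 1 = 25.

25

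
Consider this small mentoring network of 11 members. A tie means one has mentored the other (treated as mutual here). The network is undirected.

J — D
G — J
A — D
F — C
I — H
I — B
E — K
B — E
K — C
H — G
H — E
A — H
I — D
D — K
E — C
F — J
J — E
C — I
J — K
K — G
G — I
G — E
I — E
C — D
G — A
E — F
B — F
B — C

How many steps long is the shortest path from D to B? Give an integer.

One shortest route is D – C – B, which uses 2 edges, and D and B are not directly tied, so nothing shorter exists. So d(D,B) = 2.

2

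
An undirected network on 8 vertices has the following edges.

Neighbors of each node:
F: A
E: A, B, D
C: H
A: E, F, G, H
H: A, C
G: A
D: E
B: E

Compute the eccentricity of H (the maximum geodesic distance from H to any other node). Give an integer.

3

Distances from H: A:1, B:3, C:1, D:3, E:2, F:2, G:2.
The largest is 3 (to D and B), so the eccentricity of H is 3.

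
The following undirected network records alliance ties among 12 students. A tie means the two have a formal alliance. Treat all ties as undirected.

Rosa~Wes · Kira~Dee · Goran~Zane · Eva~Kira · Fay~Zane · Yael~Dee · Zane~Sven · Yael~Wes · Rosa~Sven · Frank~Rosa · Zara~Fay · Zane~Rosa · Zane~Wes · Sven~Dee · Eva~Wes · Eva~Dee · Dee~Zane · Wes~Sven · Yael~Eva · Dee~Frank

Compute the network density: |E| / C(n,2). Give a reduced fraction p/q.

There are 20 edges and 12 nodes, so the maximum possible is C(12,2) = 66.
Density = 20/66 = 10/33.

10/33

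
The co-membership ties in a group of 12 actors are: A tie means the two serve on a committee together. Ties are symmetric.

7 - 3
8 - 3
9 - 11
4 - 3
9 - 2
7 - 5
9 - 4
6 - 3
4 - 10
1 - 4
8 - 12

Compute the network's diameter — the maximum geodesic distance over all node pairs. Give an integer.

Eccentricity of each node (its greatest distance to any other): 1:4, 2:5, 3:3, 4:3, 5:5, 6:4, 7:4, 8:4, 9:4, 10:4, 11:5, 12:5.
The maximum eccentricity is 5, realized for instance by the pair 2–5 via 2 – 9 – 4 – 3 – 7 – 5. So the diameter is 5.

5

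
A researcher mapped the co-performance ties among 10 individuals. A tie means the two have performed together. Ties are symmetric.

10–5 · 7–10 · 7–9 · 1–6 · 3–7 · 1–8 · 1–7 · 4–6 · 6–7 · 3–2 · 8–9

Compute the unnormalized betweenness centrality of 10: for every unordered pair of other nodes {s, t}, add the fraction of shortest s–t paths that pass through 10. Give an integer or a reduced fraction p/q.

8

Pairs whose geodesics pass through 10 — 6–5: 1; 3–5: 1; 1–5: 1; 7–5: 1; 5–8: 2/2; 5–9: 1; 5–4: 1; 5–2: 1.
All other pairs contribute 0.
Summing the contributions gives betweenness(10) = 8.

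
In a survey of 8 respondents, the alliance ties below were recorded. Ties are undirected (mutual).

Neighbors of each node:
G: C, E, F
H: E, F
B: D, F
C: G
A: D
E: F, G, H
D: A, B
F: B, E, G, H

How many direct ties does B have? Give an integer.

2

B is directly tied to D and F. That is 2 neighbors, so the degree of B is 2.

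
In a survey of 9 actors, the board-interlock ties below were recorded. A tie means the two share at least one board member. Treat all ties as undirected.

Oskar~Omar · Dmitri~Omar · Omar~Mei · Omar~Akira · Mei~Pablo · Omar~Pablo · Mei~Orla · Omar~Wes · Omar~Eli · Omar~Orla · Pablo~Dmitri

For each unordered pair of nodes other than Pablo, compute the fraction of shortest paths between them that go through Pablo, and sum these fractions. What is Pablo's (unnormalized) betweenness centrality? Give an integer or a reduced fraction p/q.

1/2

Pairs whose geodesics pass through Pablo — Mei–Dmitri: 1/2.
All other pairs contribute 0.
Summing the contributions gives betweenness(Pablo) = 1/2.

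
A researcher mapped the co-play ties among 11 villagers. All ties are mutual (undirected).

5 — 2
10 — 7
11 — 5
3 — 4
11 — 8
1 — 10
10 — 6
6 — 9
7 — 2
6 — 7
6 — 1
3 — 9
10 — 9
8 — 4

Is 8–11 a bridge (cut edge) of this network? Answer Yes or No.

Even without that edge, 8 still reaches 11 via 8 – 4 – 3 – 9 – 10 – 7 – 2 – 5 – 11, so the network stays connected. Not a bridge.

No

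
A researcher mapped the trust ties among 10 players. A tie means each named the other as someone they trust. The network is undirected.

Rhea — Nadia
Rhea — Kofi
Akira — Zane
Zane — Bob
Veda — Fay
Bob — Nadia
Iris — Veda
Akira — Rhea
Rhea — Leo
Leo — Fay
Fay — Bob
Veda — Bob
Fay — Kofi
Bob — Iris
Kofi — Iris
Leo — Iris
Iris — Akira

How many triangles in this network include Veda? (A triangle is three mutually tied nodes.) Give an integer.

2

Veda's neighbors: Bob, Fay, and Iris.
Neighbor pairs that are themselves tied: Veda–Bob–Fay; Veda–Bob–Iris. Each forms one triangle with Veda, for 2 in total.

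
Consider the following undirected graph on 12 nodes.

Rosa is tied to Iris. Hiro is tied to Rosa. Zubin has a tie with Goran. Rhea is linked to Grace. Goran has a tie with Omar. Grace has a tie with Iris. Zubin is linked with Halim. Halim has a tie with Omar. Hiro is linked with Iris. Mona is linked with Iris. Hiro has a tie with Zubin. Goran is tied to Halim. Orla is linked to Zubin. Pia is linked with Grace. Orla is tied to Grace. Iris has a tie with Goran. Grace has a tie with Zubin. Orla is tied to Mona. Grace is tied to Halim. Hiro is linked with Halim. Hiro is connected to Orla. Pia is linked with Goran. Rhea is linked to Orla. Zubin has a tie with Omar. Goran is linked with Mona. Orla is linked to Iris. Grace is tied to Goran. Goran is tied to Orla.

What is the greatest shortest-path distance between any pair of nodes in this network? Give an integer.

3

Eccentricity of each node (its greatest distance to any other): Goran:2, Grace:2, Halim:2, Hiro:3, Iris:2, Mona:2, Omar:3, Orla:2, Pia:3, Rhea:3, Rosa:3, Zubin:2.
The maximum eccentricity is 3, realized for instance by the pair Rhea–Omar via Rhea – Grace – Halim – Omar. So the diameter is 3.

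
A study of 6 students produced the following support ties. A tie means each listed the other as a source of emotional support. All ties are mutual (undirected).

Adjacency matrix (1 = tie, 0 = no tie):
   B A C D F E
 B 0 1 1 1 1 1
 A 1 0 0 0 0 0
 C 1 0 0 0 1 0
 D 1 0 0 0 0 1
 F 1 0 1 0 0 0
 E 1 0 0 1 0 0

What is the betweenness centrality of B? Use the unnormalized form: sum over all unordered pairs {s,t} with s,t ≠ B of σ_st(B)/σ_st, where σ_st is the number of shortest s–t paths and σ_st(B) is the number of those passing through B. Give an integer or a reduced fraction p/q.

Pairs whose geodesics pass through B — A–C: 1; A–D: 1; A–F: 1; A–E: 1; C–D: 1; C–E: 1; D–F: 1; F–E: 1.
All other pairs contribute 0.
Summing the contributions gives betweenness(B) = 8.

8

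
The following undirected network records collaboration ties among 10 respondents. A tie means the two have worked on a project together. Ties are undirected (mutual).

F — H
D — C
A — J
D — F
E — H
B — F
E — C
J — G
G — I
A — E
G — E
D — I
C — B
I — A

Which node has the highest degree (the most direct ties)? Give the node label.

Degrees — A:3, B:2, C:3, D:3, E:4, F:3, G:3, H:2, I:3, J:2.
The maximum is 4, attained only by E.

E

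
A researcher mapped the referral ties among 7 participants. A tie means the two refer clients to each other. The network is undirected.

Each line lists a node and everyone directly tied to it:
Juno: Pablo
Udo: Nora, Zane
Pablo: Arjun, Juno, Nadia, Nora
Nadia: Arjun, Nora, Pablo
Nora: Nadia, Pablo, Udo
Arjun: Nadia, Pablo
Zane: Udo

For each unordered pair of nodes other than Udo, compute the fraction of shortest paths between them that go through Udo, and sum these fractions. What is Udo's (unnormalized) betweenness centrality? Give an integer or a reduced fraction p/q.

Pairs whose geodesics pass through Udo — Nadia–Zane: 1; Arjun–Zane: 2/2; Nora–Zane: 1; Pablo–Zane: 1; Juno–Zane: 1.
All other pairs contribute 0.
Summing the contributions gives betweenness(Udo) = 5.

5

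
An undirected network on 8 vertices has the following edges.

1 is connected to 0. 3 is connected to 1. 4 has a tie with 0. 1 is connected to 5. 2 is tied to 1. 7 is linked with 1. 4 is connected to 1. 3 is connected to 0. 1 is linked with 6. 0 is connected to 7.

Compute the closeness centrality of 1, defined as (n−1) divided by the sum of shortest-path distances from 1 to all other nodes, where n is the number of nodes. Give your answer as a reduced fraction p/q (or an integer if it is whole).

Distances from 1: 0:1, 2:1, 3:1, 4:1, 5:1, 6:1, 7:1. Sum = 7.
n = 8, so closeness = 7/7 = 1.

1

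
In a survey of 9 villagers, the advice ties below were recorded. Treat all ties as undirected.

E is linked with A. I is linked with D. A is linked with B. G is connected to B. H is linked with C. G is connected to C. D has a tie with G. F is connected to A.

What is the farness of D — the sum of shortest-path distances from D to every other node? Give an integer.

20

Distances from D: A:3, B:2, C:2, E:4, F:4, G:1, H:3, I:1.
Sum = 3 + 2 + 2 + 4 + 4 + 1 + 3 + 1 = 20.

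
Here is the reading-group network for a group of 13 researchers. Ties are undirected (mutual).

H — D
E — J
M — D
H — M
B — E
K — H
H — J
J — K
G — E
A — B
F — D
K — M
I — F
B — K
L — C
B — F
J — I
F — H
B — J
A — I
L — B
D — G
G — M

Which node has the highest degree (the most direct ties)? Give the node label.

B

Degrees — A:2, B:6, C:1, D:4, E:3, F:4, G:3, H:5, I:3, J:5, K:4, L:2, M:4.
The maximum is 6, attained only by B.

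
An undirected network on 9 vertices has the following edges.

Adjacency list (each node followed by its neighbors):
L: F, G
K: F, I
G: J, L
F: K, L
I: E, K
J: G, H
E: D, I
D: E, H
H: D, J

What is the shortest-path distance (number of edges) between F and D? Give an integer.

One shortest route is F – K – I – E – D, which uses 4 edges, and at distance 3 from F we only reach {E, J}, which does not include D. So d(F,D) = 4.

4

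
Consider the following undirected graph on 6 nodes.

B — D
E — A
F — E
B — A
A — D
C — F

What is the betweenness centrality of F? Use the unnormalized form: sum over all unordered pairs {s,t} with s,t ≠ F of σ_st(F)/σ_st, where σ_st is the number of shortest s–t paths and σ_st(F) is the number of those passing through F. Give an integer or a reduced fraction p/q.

4

Pairs whose geodesics pass through F — B–C: 1; A–C: 1; E–C: 1; D–C: 1.
All other pairs contribute 0.
Summing the contributions gives betweenness(F) = 4.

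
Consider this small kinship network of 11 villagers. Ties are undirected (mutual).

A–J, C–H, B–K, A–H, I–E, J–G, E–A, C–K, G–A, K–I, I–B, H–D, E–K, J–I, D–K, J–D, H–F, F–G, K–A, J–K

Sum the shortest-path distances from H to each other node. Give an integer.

Distances from H: A:1, B:3, C:1, D:1, E:2, F:1, G:2, I:3, J:2, K:2.
Sum = 1 + 3 + 1 + 1 + 2 + 1 + 2 + 3 + 2 + 2 = 18.

18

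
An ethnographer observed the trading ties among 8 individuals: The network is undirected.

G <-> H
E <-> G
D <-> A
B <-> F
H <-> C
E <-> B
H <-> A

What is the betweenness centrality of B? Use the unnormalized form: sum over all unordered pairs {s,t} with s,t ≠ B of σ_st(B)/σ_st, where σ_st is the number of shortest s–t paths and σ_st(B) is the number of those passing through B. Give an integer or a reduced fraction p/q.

6

Pairs whose geodesics pass through B — H–F: 1; G–F: 1; A–F: 1; F–C: 1; F–E: 1; F–D: 1.
All other pairs contribute 0.
Summing the contributions gives betweenness(B) = 6.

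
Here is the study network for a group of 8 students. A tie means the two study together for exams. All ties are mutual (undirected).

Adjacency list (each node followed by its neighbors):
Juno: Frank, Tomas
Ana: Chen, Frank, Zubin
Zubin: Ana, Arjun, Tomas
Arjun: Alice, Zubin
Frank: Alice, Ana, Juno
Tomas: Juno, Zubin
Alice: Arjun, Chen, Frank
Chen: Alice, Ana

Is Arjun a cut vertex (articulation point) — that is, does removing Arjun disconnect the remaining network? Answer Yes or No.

No

Even without Arjun, every remaining node can still reach every other (the residual graph is connected), so Arjun is not a cut vertex.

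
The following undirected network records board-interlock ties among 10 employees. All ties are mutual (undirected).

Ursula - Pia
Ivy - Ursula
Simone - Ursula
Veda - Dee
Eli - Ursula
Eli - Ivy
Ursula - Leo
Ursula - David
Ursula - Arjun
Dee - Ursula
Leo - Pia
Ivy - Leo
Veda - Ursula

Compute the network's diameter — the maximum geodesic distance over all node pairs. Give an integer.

2

Eccentricity of each node (its greatest distance to any other): Arjun:2, David:2, Dee:2, Eli:2, Ivy:2, Leo:2, Pia:2, Simone:2, Ursula:1, Veda:2.
The maximum eccentricity is 2, realized for instance by the pair Veda–David via Veda – Ursula – David. So the diameter is 2.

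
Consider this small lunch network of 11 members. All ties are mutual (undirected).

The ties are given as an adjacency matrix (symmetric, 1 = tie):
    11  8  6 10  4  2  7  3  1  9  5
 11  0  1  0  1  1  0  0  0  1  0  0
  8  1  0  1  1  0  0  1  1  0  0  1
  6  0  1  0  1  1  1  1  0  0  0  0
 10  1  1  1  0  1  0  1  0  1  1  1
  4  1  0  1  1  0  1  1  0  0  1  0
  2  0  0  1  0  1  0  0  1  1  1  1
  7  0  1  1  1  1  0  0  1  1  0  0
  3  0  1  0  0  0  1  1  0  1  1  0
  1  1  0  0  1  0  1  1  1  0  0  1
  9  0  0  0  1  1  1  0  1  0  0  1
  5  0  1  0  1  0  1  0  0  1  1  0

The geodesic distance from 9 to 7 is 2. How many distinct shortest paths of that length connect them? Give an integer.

The shortest distance is 2. The length-2 paths are: 9–10–7; 9–4–7; 9–3–7.
That gives 3 distinct shortest paths.

3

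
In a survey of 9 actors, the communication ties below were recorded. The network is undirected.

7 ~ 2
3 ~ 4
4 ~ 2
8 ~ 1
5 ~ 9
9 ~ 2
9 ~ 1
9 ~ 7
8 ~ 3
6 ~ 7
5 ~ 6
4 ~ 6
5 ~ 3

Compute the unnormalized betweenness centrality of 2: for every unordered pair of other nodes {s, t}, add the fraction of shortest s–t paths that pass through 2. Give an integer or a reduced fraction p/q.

Pairs whose geodesics pass through 2 — 4–1: 1/2; 4–9: 1; 4–7: 1/2; 3–7: 1/4.
All other pairs contribute 0.
Summing the contributions gives betweenness(2) = 9/4.

9/4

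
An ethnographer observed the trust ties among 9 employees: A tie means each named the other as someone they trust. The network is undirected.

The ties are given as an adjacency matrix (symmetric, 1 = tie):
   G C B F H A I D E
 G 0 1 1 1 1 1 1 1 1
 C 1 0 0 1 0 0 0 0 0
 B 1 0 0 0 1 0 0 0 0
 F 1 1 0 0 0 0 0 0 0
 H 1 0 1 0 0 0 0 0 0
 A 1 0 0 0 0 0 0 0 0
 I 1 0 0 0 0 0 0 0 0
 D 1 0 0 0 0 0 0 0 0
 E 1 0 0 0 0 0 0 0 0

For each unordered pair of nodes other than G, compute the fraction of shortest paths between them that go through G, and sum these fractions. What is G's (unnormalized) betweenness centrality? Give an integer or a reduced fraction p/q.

Pairs whose geodesics pass through G — C–B: 1; C–H: 1; C–A: 1; C–I: 1; C–D: 1; C–E: 1; B–F: 1; B–A: 1; B–I: 1; B–D: 1; B–E: 1; F–H: 1; F–A: 1; F–I: 1 … (+12 more pairs).
All other pairs contribute 0.
Summing the contributions gives betweenness(G) = 26.

26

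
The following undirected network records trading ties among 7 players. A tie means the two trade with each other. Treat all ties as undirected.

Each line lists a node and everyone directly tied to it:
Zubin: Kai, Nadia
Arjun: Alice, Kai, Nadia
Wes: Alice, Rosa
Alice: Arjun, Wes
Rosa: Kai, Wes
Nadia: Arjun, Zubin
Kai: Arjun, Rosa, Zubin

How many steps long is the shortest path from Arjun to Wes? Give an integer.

2

One shortest route is Arjun – Alice – Wes, which uses 2 edges, and Arjun and Wes are not directly tied, so nothing shorter exists. So d(Arjun,Wes) = 2.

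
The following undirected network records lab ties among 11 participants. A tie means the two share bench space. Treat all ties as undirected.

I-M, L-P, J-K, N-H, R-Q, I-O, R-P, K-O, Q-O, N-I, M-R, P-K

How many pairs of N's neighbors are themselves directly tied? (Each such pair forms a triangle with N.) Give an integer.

N's neighbors are H and I, but none of them are tied to each other, so no triangle contains N.

0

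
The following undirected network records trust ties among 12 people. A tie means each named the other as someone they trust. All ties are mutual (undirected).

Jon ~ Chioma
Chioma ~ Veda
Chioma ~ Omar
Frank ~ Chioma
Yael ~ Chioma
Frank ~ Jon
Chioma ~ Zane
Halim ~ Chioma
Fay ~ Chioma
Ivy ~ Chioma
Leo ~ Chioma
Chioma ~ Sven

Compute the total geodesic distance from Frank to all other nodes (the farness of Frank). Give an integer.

Distances from Frank: Chioma:1, Fay:2, Halim:2, Ivy:2, Jon:1, Leo:2, Omar:2, Sven:2, Veda:2, Yael:2, Zane:2.
Sum = 1 + 2 + 2 + 2 + 1 + 2 + 2 + 2 + 2 + 2 + 2 = 20.

20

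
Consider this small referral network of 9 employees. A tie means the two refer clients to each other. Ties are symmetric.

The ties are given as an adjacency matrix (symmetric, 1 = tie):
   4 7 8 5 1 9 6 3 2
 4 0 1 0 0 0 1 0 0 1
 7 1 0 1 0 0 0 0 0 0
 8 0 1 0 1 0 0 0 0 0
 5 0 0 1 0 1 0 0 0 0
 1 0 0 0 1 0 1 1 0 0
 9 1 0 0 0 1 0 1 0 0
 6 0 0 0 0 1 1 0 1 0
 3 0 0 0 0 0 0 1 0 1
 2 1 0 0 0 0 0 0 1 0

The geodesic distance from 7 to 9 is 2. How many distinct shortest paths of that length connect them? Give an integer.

1

The shortest distance is 2, and the only length-2 path is 7–4–9. So there is exactly 1 shortest path.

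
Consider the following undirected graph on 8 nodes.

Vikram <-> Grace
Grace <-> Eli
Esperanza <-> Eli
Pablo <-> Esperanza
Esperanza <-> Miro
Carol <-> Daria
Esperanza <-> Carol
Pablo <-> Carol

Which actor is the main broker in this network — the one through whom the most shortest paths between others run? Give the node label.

Unnormalized betweenness of each node: Carol:6, Daria:0, Eli:10, Esperanza:15, Grace:6, Miro:0, Pablo:0, Vikram:0.
Esperanza has the largest value, 15, making it the main broker — the node through which the most shortest paths run.

Esperanza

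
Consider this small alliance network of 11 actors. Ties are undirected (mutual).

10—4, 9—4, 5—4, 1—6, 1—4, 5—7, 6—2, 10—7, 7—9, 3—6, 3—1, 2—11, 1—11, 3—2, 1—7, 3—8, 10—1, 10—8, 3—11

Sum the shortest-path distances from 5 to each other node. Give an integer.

Distances from 5: 1:2, 2:4, 3:3, 4:1, 6:3, 7:1, 8:3, 9:2, 10:2, 11:3.
Sum = 2 + 4 + 3 + 1 + 3 + 1 + 3 + 2 + 2 + 3 = 24.

24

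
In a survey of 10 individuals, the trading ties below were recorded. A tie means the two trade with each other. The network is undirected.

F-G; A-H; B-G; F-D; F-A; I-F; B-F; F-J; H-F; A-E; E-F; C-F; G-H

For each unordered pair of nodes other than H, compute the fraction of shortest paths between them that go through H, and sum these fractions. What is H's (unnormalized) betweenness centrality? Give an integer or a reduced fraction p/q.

Pairs whose geodesics pass through H — A–G: 1/2.
All other pairs contribute 0.
Summing the contributions gives betweenness(H) = 1/2.

1/2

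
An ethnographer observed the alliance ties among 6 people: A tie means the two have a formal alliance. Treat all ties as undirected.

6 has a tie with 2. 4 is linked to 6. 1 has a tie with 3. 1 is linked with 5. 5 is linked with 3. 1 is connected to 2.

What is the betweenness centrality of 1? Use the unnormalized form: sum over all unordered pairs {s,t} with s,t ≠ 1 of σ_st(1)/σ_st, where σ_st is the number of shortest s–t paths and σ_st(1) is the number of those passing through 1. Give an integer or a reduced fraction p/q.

Pairs whose geodesics pass through 1 — 3–2: 1; 3–6: 1; 3–4: 1; 2–5: 1; 5–6: 1; 5–4: 1.
All other pairs contribute 0.
Summing the contributions gives betweenness(1) = 6.

6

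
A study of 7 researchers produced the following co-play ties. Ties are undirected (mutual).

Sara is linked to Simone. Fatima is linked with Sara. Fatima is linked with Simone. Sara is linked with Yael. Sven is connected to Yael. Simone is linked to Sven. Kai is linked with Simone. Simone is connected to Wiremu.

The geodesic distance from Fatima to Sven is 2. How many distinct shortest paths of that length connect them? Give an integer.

The shortest distance is 2, and the only length-2 path is Fatima–Simone–Sven. So there is exactly 1 shortest path.

1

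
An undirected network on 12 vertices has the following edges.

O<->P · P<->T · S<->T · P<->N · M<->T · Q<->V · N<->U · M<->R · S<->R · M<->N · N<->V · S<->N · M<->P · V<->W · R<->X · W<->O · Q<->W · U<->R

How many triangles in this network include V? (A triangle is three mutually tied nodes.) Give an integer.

V's neighbors: N, Q, and W.
Neighbor pairs that are themselves tied: V–Q–W. Each forms one triangle with V, for 1 in total.

1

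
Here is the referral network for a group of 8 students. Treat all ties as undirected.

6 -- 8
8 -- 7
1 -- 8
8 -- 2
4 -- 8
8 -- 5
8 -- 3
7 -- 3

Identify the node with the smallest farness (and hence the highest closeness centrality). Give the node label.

8

Farness (sum of distances to all others) for each node — 1:13, 2:13, 3:12, 4:13, 5:13, 6:13, 7:12, 8:7.
The smallest farness is 7, for 8, so 8 has the highest closeness.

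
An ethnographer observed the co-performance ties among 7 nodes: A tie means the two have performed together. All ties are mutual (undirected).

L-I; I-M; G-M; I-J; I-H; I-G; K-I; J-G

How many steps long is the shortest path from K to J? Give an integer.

2

One shortest route is K – I – J, which uses 2 edges, and K and J are not directly tied, so nothing shorter exists. So d(K,J) = 2.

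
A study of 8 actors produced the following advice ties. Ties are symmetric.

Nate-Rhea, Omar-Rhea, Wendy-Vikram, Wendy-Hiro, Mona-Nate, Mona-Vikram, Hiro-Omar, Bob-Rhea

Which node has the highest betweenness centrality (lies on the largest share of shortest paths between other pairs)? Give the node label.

Unnormalized betweenness of each node: Bob:0, Hiro:4, Mona:4, Nate:5, Omar:5, Rhea:9, Vikram:3, Wendy:3.
Rhea has the largest value, 9, making it the main broker — the node through which the most shortest paths run.

Rhea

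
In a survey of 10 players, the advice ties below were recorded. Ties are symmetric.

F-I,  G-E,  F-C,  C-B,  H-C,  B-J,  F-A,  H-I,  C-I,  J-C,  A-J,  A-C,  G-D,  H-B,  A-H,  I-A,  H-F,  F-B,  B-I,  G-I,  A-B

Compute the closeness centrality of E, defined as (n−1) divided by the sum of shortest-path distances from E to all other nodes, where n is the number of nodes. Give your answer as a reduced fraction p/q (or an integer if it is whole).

Distances from E: A:3, B:3, C:3, D:2, F:3, G:1, H:3, I:2, J:4. Sum = 24.
n = 10, so closeness = 9/24 = 3/8.

3/8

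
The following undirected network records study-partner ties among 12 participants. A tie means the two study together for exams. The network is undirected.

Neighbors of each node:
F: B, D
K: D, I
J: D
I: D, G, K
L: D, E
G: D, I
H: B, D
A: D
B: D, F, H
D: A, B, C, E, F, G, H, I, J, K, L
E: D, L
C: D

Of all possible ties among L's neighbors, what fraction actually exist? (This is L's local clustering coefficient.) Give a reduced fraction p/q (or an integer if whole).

1

L's neighbors: D and E (k = 2).
Possible neighbor pairs: C(2,2) = 1. Edges among them: D–E → e = 1.
Clustering(L) = 1/1.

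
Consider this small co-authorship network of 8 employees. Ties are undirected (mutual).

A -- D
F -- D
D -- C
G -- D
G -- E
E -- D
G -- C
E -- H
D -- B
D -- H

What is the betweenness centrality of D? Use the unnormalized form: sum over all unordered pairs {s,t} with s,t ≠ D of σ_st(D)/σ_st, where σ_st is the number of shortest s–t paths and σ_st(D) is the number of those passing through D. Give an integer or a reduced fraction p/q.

Pairs whose geodesics pass through D — E–A: 1; E–C: 1/2; E–F: 1; E–B: 1; A–G: 1; A–C: 1; A–F: 1; A–H: 1; A–B: 1; G–F: 1; G–H: 1/2; G–B: 1; C–F: 1; C–H: 1 … (+4 more pairs).
All other pairs contribute 0.
Summing the contributions gives betweenness(D) = 17.

17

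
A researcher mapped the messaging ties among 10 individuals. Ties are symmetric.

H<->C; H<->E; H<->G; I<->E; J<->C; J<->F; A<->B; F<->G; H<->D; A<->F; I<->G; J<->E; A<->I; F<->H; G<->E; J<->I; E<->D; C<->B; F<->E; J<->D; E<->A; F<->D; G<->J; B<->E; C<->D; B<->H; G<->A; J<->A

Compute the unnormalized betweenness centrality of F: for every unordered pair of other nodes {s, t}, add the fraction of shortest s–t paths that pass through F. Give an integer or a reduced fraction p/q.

Pairs whose geodesics pass through F — H–A: 1/4; H–J: 1/5; D–A: 1/3; D–G: 1/4.
All other pairs contribute 0.
Summing the contributions gives betweenness(F) = 31/30.

31/30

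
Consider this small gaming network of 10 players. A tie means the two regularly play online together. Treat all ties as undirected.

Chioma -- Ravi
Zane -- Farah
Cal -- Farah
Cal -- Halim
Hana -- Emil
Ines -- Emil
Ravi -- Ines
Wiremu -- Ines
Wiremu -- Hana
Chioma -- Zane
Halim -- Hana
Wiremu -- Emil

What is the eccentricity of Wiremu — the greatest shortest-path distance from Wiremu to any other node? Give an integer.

Distances from Wiremu: Cal:3, Chioma:3, Emil:1, Farah:4, Halim:2, Hana:1, Ines:1, Ravi:2, Zane:4.
The largest is 4 (to Farah and Zane), so the eccentricity of Wiremu is 4.

4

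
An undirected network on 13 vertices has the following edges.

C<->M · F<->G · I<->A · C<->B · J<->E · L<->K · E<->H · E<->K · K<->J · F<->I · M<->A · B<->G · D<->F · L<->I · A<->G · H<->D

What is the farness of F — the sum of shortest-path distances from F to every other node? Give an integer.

27

Distances from F: A:2, B:2, C:3, D:1, E:3, G:1, H:2, I:1, J:4, K:3, L:2, M:3.
Sum = 2 + 2 + 3 + 1 + 3 + 1 + 2 + 1 + 4 + 3 + 2 + 3 = 27.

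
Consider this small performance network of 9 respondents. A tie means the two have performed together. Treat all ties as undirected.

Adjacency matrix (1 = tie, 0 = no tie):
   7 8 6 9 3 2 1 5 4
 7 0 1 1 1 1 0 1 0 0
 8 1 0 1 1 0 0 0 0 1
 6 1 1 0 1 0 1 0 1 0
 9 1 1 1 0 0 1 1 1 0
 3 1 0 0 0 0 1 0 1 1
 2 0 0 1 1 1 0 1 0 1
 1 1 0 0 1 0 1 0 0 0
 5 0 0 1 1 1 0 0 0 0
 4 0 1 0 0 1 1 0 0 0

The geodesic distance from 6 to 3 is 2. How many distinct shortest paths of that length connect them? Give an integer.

The shortest distance is 2. The length-2 paths are: 6–7–3; 6–2–3; 6–5–3.
That gives 3 distinct shortest paths.

3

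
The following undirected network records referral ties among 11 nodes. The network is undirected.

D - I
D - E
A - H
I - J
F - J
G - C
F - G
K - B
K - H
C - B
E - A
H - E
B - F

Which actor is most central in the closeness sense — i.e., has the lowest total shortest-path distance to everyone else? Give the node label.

B

Farness (sum of distances to all others) for each node — A:29, B:22, C:29, D:27, E:26, F:23, G:30, H:24, I:26, J:25, K:23.
The smallest farness is 22, for B, so B has the highest closeness.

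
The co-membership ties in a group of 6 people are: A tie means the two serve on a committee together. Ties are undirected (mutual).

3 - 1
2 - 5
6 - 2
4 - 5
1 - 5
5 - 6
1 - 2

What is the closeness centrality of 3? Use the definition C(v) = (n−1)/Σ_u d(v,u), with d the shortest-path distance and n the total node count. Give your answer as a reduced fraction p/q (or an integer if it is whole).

5/11

Distances from 3: 1:1, 2:2, 4:3, 5:2, 6:3. Sum = 11.
n = 6, so closeness = 5/11.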